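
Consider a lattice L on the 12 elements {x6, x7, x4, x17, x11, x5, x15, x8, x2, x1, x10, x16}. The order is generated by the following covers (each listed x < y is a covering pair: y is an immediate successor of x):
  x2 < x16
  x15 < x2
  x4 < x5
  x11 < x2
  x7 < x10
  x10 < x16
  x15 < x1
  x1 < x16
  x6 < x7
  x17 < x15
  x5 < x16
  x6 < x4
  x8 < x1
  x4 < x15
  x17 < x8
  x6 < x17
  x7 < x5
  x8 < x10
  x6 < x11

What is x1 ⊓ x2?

x15

Common lower bounds of {x1, x2}: x15, x17, x4, x6.
The greatest among these is x15.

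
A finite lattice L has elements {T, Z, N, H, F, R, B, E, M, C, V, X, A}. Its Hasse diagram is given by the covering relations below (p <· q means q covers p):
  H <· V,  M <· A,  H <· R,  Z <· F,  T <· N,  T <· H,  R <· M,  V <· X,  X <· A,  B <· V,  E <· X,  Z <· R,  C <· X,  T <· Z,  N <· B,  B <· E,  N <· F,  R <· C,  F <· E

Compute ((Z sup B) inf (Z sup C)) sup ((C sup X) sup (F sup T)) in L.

X

Z ∨ B = E
Z ∨ C = C
E ∧ C = Z
C ∨ X = X
F ∨ T = F
X ∨ F = X
Z ∨ X = X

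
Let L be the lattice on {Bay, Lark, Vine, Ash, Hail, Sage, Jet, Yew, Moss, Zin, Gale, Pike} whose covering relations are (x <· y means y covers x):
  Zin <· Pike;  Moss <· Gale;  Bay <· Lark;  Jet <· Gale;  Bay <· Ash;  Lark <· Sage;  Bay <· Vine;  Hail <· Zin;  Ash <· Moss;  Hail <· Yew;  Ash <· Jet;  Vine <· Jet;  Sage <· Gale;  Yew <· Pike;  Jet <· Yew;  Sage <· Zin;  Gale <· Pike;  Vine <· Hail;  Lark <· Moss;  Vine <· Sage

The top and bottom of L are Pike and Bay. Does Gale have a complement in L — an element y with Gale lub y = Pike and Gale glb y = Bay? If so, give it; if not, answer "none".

For every candidate y, either Gale ∨ y ≠ Pike or Gale ∧ y ≠ Bay; no complement exists.

none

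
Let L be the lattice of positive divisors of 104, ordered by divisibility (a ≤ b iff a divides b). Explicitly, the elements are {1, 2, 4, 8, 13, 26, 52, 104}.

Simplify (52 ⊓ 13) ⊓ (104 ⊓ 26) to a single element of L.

52 ∧ 13 = 13
104 ∧ 26 = 26
13 ∧ 26 = 13

13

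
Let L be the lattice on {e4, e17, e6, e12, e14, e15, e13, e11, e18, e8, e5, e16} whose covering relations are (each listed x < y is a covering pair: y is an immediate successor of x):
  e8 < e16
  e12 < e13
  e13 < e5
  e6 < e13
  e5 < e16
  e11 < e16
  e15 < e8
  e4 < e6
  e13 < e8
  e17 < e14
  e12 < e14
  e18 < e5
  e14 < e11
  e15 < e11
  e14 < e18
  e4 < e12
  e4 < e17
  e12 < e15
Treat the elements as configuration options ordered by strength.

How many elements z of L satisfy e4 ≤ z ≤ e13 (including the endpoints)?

The interval [e4, e13] = {e12, e13, e4, e6}, which has 4 elements.

4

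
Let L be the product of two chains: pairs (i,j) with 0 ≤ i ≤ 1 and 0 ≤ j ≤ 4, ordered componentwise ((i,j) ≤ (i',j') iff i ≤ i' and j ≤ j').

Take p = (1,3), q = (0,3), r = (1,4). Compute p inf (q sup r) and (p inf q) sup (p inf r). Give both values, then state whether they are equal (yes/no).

q sup r = (1,4), so p inf (q sup r) = (1,3) inf (1,4) = (1,3).
p inf q = (0,3) and p inf r = (1,3), so (p inf q) sup (p inf r) = (0,3) sup (1,3) = (1,3).
Equal: yes.

(1,3); (1,3); yes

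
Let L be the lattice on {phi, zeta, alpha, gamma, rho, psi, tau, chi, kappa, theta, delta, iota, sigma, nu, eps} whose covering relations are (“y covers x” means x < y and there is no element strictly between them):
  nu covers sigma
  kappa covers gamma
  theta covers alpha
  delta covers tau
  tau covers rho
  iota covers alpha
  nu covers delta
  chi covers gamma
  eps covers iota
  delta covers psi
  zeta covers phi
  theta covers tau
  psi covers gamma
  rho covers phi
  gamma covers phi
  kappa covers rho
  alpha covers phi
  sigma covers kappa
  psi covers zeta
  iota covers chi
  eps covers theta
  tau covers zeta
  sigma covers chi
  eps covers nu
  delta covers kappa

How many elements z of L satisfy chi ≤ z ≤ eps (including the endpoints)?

The interval [chi, eps] = {chi, eps, iota, nu, sigma}, which has 5 elements.

5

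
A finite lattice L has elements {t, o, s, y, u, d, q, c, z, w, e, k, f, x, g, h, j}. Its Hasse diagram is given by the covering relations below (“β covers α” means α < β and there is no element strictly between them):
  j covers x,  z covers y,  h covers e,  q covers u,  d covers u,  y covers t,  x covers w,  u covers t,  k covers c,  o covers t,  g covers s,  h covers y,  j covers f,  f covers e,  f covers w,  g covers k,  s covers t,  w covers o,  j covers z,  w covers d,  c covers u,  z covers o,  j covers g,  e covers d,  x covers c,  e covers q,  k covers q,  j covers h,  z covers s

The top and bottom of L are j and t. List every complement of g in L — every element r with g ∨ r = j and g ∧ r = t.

o, y

Need r with g ∨ r = j and g ∧ r = t.
Checking each element gives: o, y.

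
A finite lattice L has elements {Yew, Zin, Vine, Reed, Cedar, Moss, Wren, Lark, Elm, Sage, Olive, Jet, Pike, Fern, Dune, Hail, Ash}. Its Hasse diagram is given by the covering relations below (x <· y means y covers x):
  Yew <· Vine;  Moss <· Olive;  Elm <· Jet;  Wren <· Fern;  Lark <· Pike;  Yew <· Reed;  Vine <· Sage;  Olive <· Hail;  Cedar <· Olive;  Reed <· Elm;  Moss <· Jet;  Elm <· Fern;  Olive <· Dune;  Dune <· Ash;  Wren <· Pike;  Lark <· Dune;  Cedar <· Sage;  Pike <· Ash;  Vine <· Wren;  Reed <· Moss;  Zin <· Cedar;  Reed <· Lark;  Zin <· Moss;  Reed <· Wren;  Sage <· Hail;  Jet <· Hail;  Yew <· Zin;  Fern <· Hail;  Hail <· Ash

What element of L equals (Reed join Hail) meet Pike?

Wren

Reed ∨ Hail = Hail
Hail ∧ Pike = Wren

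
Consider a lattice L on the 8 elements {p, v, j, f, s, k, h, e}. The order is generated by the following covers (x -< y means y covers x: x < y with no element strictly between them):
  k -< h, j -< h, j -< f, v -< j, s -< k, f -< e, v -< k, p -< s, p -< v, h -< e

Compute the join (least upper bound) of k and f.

Common upper bounds of {k, f}: e.
The least among these is e.

e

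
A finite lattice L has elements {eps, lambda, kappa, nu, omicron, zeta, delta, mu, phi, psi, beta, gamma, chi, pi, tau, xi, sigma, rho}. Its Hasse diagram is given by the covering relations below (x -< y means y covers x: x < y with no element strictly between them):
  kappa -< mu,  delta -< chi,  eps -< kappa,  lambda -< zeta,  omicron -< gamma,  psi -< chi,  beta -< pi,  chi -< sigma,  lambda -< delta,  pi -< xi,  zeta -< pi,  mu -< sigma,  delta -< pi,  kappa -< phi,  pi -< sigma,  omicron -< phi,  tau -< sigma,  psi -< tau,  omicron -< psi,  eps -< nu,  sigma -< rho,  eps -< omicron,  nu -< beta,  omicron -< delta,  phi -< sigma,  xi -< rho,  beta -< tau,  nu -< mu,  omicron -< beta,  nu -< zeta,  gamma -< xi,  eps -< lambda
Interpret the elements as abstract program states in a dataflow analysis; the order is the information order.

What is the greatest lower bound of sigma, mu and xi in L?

Common lower bounds of {sigma, mu, xi}: eps, nu.
The greatest among these is nu.

nu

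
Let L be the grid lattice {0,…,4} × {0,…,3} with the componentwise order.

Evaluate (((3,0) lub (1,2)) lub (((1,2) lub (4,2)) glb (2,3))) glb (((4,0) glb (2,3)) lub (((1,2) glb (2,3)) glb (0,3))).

(2,2)

(3,0) ∨ (1,2) = (3,2)
(1,2) ∨ (4,2) = (4,2)
(4,2) ∧ (2,3) = (2,2)
(3,2) ∨ (2,2) = (3,2)
(4,0) ∧ (2,3) = (2,0)
(1,2) ∧ (2,3) = (1,2)
(1,2) ∧ (0,3) = (0,2)
(2,0) ∨ (0,2) = (2,2)
(3,2) ∧ (2,2) = (2,2)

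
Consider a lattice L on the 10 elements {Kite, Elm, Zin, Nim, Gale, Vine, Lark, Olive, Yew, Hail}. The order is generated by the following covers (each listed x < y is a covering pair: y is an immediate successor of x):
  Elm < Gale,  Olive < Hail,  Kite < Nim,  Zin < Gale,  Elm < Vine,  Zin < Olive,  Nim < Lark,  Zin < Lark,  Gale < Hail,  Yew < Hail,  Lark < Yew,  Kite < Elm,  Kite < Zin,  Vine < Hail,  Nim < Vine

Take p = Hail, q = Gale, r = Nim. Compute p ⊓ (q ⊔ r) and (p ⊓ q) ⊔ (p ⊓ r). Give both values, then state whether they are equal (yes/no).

q ⊔ r = Hail, so p ⊓ (q ⊔ r) = Hail ⊓ Hail = Hail.
p ⊓ q = Gale and p ⊓ r = Nim, so (p ⊓ q) ⊔ (p ⊓ r) = Gale ⊔ Nim = Hail.
Equal: yes.

Hail; Hail; yes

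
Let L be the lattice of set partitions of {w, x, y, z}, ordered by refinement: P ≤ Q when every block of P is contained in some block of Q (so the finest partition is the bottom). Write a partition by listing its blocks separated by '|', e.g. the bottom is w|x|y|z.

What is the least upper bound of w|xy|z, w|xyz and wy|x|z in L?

wxyz

Common upper bounds of {w|xy|z, w|xyz, wy|x|z}: wxyz.
The least among these is wxyz.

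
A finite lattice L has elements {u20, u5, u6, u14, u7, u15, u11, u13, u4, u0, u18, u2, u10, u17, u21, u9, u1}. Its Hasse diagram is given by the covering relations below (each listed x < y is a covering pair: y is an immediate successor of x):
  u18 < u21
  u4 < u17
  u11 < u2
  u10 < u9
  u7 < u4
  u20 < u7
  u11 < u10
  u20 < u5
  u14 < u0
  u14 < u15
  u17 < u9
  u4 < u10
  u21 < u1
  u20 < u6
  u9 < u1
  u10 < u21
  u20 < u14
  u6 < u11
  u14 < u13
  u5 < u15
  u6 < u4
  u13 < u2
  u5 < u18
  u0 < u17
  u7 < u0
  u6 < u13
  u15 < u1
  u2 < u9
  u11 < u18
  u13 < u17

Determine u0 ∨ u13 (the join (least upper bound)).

Common upper bounds of {u0, u13}: u1, u17, u9.
The least among these is u17.

u17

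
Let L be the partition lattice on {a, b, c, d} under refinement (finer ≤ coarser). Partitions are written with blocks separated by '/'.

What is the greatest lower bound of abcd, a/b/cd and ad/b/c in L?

a/b/c/d

The meet (common refinement) of abcd, a/b/cd, ad/b/c intersects blocks pairwise, giving a/b/c/d.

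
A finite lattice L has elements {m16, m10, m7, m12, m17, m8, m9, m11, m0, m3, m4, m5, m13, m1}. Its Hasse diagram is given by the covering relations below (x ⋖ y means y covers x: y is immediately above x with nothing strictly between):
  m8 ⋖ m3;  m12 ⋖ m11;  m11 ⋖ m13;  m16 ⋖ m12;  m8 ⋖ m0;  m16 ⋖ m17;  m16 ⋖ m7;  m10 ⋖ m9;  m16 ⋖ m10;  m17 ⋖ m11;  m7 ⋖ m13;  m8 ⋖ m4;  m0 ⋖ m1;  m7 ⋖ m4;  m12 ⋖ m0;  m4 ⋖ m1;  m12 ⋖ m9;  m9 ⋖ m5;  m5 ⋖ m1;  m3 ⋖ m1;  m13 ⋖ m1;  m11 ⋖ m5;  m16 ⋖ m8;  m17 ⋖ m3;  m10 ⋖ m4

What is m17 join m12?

m11

Common upper bounds of {m17, m12}: m1, m11, m13, m5.
The least among these is m11.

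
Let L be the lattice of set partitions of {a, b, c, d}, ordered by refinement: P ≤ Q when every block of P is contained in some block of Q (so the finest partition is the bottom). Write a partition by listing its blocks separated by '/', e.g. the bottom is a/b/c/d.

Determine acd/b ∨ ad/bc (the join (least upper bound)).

abcd

Common upper bounds of {acd/b, ad/bc}: abcd.
The least among these is abcd.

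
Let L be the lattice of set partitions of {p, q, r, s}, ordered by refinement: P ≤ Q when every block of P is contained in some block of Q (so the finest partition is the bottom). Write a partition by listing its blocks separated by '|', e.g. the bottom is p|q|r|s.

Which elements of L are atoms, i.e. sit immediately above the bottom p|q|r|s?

pq|r|s, pr|q|s, ps|q|r, p|qr|s, p|qs|r, p|q|rs

The atoms are exactly the elements that cover p|q|r|s: pq|r|s, pr|q|s, ps|q|r, p|qr|s, p|qs|r, p|q|rs.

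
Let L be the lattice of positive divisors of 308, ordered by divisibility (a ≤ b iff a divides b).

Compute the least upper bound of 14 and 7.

14

In the divisibility order, the join is the least common multiple: lcm(14, 7) = 14.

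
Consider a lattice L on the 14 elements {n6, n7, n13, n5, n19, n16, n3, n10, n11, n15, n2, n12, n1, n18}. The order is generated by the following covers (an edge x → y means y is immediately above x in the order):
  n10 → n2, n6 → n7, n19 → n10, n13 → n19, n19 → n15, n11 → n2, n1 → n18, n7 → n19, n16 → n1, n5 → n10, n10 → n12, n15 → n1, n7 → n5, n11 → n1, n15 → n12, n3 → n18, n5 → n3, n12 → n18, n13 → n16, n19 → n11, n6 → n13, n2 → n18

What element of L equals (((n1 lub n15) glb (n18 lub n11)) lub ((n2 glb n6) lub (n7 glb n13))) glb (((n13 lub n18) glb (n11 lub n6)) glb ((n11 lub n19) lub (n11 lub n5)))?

n11

n1 ∨ n15 = n1
n18 ∨ n11 = n18
n1 ∧ n18 = n1
n2 ∧ n6 = n6
n7 ∧ n13 = n6
n6 ∨ n6 = n6
n1 ∨ n6 = n1
n13 ∨ n18 = n18
n11 ∨ n6 = n11
n18 ∧ n11 = n11
n11 ∨ n19 = n11
n11 ∨ n5 = n2
n11 ∨ n2 = n2
n11 ∧ n2 = n11
n1 ∧ n11 = n11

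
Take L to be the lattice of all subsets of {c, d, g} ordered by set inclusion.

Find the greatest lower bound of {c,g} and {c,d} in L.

Under ⊆, meet is intersection: {c,g} ∩ {c,d} = {c}.

{c}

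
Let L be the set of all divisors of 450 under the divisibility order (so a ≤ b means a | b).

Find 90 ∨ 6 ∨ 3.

90

In the divisibility order, the join is the least common multiple: lcm(90, 6, 3) = 90.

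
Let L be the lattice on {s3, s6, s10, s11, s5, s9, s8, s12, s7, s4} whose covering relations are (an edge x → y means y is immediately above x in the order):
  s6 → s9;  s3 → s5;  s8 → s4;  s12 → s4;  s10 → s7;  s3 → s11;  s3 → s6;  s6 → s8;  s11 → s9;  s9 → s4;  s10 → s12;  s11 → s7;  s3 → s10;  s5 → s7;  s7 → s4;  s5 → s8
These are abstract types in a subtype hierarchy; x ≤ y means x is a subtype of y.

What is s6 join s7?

Common upper bounds of {s6, s7}: s4.
The least among these is s4.

s4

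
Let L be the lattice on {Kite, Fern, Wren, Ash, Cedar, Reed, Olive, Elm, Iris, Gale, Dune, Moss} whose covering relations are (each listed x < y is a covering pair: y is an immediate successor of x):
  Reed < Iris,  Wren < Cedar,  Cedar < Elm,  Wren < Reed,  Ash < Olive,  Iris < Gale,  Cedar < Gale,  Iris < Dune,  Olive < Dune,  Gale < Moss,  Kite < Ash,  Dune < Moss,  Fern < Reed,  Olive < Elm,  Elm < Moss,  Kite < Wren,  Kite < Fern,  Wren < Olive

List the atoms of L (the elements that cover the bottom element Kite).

Ash, Fern, Wren

The atoms are exactly the elements that cover Kite: Ash, Fern, Wren.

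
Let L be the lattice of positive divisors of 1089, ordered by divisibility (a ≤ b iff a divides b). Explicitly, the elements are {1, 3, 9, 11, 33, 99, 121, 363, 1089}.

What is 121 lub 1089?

In the divisibility order, the join is the least common multiple: lcm(121, 1089) = 1089.

1089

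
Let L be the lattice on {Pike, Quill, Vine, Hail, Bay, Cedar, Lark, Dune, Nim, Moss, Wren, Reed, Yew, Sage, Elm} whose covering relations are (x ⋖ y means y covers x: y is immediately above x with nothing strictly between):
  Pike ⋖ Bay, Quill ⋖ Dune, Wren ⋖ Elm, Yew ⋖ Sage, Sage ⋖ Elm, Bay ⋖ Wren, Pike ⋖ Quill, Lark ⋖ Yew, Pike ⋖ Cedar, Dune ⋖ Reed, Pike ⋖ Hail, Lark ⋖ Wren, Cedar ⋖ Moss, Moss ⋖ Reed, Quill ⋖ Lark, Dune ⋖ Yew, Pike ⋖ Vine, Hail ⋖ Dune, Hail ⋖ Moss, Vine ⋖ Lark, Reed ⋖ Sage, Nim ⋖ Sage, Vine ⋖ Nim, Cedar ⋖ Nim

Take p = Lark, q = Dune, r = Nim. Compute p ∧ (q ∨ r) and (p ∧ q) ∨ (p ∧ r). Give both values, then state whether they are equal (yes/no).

Lark; Lark; yes

q ∨ r = Sage, so p ∧ (q ∨ r) = Lark ∧ Sage = Lark.
p ∧ q = Quill and p ∧ r = Vine, so (p ∧ q) ∨ (p ∧ r) = Quill ∨ Vine = Lark.
Equal: yes.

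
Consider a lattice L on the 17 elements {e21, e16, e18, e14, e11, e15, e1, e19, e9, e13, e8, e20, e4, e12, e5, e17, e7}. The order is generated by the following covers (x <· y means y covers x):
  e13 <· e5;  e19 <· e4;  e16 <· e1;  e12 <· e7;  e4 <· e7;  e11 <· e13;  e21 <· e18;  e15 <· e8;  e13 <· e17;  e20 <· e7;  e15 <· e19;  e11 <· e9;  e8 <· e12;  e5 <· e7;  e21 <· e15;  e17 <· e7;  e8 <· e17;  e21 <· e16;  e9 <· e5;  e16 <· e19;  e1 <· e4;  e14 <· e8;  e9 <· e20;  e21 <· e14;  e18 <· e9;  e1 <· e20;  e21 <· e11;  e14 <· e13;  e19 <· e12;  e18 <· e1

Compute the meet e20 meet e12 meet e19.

Common lower bounds of {e20, e12, e19}: e16, e21.
The greatest among these is e16.

e16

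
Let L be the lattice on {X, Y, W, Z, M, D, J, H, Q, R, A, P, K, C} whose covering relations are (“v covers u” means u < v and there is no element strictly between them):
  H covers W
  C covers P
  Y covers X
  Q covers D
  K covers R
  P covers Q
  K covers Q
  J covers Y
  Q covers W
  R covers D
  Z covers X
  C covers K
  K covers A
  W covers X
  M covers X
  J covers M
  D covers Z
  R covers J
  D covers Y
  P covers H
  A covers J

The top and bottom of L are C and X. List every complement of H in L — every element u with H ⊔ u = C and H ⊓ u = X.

Need u with H ∨ u = C and H ∧ u = X.
Checking each element gives: A, J, M, R.

A, J, M, R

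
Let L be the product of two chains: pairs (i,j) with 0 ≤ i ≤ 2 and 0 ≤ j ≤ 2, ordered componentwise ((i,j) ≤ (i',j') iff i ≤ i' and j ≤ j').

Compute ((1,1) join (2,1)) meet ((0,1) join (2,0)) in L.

(1,1) ∨ (2,1) = (2,1)
(0,1) ∨ (2,0) = (2,1)
(2,1) ∧ (2,1) = (2,1)

(2,1)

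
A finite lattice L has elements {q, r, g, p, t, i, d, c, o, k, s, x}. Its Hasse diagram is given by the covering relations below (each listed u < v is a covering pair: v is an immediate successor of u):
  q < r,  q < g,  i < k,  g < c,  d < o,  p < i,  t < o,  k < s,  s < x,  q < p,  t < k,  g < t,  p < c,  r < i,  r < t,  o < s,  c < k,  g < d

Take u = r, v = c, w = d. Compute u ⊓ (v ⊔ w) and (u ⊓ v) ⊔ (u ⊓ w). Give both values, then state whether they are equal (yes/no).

v ⊔ w = s, so u ⊓ (v ⊔ w) = r ⊓ s = r.
u ⊓ v = q and u ⊓ w = q, so (u ⊓ v) ⊔ (u ⊓ w) = q ⊔ q = q.
Equal: no.

r; q; no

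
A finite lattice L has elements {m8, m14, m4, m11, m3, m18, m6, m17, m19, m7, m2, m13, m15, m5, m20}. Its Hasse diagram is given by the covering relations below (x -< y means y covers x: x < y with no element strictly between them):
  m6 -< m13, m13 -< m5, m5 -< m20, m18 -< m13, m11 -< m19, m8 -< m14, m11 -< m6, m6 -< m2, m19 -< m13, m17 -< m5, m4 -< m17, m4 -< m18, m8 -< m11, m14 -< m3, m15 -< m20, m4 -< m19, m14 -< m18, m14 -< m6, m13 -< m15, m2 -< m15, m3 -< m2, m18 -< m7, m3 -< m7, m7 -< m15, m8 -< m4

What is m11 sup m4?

Common upper bounds of {m11, m4}: m13, m15, m19, m20, m5.
The least among these is m19.

m19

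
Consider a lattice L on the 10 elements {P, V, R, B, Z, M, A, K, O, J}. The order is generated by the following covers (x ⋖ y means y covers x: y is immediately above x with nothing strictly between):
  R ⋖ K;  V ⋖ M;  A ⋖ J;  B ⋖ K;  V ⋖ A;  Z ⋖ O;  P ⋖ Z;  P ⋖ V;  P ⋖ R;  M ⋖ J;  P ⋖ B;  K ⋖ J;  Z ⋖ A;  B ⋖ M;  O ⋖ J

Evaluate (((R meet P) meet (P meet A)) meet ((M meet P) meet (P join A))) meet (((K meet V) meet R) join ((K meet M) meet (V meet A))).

R ∧ P = P
P ∧ A = P
P ∧ P = P
M ∧ P = P
P ∨ A = A
P ∧ A = P
P ∧ P = P
K ∧ V = P
P ∧ R = P
K ∧ M = B
V ∧ A = V
B ∧ V = P
P ∨ P = P
P ∧ P = P

P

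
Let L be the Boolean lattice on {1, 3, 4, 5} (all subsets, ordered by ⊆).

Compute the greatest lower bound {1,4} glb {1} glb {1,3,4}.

{1}

Common lower bounds of {{1,4}, {1}, {1,3,4}}: {1}, {}.
The greatest among these is {1}.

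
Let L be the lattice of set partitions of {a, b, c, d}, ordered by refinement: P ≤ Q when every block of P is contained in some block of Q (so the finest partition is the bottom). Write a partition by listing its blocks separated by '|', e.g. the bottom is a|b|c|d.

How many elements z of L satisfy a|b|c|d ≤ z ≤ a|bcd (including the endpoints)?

5

The interval [a|b|c|d, a|bcd] = {a|bcd, a|bc|d, a|bd|c, a|b|cd, a|b|c|d}, which has 5 elements.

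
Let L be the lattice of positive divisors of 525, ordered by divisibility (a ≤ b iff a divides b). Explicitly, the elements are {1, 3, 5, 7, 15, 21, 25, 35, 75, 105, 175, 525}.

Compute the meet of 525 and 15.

In the divisibility order, the meet is the greatest common divisor: gcd(525, 15) = 15.

15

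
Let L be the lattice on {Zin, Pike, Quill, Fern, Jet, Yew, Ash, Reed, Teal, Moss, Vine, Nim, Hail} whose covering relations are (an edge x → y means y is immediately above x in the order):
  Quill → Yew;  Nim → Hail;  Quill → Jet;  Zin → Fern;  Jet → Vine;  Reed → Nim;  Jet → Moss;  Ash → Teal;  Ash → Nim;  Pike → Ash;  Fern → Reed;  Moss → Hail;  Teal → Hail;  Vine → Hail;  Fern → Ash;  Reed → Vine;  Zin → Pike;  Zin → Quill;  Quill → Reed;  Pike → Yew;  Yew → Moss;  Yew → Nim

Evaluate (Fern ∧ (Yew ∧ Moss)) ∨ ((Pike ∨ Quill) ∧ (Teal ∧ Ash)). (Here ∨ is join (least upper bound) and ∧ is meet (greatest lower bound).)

Pike

Yew ∧ Moss = Yew
Fern ∧ Yew = Zin
Pike ∨ Quill = Yew
Teal ∧ Ash = Ash
Yew ∧ Ash = Pike
Zin ∨ Pike = Pike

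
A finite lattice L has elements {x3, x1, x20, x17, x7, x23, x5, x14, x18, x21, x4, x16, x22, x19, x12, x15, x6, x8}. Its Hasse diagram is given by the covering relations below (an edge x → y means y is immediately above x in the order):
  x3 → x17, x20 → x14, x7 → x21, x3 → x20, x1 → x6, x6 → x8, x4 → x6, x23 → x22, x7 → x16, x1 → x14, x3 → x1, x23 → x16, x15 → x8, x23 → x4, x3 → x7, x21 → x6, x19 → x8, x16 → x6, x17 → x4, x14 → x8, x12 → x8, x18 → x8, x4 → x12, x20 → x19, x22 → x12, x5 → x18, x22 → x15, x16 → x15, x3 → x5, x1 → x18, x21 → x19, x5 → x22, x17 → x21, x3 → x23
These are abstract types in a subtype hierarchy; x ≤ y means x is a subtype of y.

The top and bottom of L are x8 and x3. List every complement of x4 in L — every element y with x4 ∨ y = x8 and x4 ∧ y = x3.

x14, x18, x20

Need y with x4 ∨ y = x8 and x4 ∧ y = x3.
Checking each element gives: x14, x18, x20.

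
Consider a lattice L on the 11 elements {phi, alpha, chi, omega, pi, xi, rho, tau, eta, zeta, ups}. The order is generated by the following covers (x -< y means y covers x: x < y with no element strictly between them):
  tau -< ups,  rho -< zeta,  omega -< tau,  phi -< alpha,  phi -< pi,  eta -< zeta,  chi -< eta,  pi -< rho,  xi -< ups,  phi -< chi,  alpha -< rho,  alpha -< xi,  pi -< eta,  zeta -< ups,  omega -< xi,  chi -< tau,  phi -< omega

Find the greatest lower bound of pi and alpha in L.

phi

Common lower bounds of {pi, alpha}: phi.
The greatest among these is phi.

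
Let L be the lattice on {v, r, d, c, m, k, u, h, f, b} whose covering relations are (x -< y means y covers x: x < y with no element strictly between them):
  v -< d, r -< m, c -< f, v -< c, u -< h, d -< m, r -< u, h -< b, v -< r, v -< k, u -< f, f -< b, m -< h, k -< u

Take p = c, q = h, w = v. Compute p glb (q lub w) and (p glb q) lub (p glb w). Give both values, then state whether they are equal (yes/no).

v; v; yes

q lub w = h, so p glb (q lub w) = c glb h = v.
p glb q = v and p glb w = v, so (p glb q) lub (p glb w) = v lub v = v.
Equal: yes.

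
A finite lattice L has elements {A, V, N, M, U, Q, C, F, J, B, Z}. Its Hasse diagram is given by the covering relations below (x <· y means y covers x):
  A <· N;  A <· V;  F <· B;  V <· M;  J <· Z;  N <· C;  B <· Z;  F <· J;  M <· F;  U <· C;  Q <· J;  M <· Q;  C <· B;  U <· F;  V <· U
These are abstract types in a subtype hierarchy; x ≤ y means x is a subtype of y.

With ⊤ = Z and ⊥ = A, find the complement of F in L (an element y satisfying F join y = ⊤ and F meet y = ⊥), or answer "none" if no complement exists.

none

For every candidate y, either F ∨ y ≠ Z or F ∧ y ≠ A; no complement exists.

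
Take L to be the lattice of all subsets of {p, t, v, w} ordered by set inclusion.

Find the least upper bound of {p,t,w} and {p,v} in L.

{p,t,v,w}

Under ⊆, join is union: {p,t,w} ∪ {p,v} = {p,t,v,w}.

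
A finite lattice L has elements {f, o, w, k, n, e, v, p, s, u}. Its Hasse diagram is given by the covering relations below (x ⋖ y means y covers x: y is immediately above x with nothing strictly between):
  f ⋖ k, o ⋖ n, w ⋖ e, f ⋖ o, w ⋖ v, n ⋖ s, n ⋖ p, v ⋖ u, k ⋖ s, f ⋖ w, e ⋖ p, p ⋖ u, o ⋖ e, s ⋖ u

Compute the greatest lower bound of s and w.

Common lower bounds of {s, w}: f.
The greatest among these is f.

f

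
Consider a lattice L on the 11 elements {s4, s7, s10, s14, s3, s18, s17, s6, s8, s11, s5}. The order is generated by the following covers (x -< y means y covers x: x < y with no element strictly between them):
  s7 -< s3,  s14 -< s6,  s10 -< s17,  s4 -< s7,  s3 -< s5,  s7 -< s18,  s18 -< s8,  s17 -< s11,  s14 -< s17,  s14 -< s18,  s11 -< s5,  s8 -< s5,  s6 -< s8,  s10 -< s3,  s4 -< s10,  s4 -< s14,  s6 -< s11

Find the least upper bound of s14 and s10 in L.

Common upper bounds of {s14, s10}: s11, s17, s5.
The least among these is s17.

s17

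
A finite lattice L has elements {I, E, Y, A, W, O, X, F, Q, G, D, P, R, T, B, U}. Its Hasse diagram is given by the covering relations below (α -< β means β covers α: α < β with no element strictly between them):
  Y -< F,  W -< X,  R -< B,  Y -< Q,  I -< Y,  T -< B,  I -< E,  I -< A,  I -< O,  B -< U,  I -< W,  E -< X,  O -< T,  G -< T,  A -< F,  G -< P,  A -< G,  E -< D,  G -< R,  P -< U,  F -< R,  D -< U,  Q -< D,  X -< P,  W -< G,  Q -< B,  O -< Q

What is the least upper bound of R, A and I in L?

Common upper bounds of {R, A, I}: B, R, U.
The least among these is R.

R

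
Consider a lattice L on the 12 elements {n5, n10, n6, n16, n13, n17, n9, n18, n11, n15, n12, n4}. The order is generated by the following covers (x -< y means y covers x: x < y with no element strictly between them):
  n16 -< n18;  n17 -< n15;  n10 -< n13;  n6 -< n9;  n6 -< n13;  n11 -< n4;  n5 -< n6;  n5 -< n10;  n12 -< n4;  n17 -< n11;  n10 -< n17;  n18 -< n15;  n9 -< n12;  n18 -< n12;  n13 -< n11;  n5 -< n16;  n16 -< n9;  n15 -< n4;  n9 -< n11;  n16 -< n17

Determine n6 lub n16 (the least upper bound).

n9

Common upper bounds of {n6, n16}: n11, n12, n4, n9.
The least among these is n9.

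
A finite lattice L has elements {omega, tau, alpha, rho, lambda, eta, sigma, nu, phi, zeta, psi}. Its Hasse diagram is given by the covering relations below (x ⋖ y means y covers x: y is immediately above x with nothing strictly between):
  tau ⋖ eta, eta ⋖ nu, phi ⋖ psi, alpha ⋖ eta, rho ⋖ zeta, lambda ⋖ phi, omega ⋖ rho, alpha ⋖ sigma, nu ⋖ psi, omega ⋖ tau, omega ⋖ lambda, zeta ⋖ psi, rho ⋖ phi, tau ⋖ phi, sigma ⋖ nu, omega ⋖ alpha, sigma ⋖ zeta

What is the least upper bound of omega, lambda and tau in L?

Common upper bounds of {omega, lambda, tau}: phi, psi.
The least among these is phi.

phi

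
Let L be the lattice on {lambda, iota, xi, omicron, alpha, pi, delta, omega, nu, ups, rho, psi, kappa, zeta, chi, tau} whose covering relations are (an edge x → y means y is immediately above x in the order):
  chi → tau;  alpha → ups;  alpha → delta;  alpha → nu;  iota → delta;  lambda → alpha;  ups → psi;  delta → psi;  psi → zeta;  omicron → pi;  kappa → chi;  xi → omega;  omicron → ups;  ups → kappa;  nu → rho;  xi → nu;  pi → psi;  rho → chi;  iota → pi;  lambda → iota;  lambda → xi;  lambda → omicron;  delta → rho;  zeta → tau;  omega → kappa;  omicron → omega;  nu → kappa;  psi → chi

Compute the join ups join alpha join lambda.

Common upper bounds of {ups, alpha, lambda}: chi, kappa, psi, tau, ups, zeta.
The least among these is ups.

ups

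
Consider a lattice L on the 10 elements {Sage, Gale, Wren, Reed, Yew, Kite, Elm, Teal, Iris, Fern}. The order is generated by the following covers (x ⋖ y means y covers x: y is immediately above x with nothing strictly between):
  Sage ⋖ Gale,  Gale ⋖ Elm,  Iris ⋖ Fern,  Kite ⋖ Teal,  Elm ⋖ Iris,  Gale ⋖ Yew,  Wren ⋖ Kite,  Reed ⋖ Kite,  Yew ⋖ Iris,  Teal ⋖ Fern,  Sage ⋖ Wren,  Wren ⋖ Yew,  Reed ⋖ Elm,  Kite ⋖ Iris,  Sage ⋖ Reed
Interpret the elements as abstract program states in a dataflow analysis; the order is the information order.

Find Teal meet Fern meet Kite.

Common lower bounds of {Teal, Fern, Kite}: Kite, Reed, Sage, Wren.
The greatest among these is Kite.

Kite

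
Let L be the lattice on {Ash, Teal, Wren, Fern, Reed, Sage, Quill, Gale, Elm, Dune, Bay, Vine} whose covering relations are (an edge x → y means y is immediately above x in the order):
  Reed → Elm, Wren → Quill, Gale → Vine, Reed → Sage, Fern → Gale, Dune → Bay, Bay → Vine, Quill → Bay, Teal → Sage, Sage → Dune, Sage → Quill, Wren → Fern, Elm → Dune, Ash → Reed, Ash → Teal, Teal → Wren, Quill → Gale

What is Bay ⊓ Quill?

Common lower bounds of {Bay, Quill}: Ash, Quill, Reed, Sage, Teal, Wren.
The greatest among these is Quill.

Quill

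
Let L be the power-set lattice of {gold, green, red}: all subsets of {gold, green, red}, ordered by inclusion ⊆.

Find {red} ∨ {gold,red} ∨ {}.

Common upper bounds of {{red}, {gold,red}, {}}: {gold,green,red}, {gold,red}.
The least among these is {gold,red}.

{gold,red}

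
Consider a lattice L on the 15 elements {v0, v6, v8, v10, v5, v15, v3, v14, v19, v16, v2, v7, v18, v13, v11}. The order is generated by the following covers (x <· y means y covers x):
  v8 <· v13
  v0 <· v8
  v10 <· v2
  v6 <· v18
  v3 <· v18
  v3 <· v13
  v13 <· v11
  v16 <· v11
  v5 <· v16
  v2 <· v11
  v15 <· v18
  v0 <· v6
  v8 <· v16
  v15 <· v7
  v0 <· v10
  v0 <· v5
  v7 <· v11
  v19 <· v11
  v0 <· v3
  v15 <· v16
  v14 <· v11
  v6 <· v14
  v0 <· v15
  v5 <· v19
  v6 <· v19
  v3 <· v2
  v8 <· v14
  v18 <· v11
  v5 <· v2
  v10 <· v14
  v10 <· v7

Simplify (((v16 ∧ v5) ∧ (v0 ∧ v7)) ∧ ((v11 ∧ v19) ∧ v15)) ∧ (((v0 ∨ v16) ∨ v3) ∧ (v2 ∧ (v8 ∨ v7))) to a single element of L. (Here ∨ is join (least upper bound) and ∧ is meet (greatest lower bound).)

v16 ∧ v5 = v5
v0 ∧ v7 = v0
v5 ∧ v0 = v0
v11 ∧ v19 = v19
v19 ∧ v15 = v0
v0 ∧ v0 = v0
v0 ∨ v16 = v16
v16 ∨ v3 = v11
v8 ∨ v7 = v11
v2 ∧ v11 = v2
v11 ∧ v2 = v2
v0 ∧ v2 = v0

v0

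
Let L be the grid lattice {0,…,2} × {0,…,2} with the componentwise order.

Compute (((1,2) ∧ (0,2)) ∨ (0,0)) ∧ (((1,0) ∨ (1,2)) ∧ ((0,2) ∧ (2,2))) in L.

(1,2) ∧ (0,2) = (0,2)
(0,2) ∨ (0,0) = (0,2)
(1,0) ∨ (1,2) = (1,2)
(0,2) ∧ (2,2) = (0,2)
(1,2) ∧ (0,2) = (0,2)
(0,2) ∧ (0,2) = (0,2)

(0,2)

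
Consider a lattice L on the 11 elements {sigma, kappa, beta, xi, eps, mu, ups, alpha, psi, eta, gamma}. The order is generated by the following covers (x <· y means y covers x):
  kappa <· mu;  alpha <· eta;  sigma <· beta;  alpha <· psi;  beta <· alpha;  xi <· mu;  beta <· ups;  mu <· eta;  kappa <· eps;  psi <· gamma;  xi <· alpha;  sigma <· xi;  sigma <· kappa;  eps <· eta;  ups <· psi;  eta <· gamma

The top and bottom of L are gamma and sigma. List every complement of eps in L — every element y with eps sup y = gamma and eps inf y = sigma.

psi, ups

Need y with eps ∨ y = gamma and eps ∧ y = sigma.
Checking each element gives: psi, ups.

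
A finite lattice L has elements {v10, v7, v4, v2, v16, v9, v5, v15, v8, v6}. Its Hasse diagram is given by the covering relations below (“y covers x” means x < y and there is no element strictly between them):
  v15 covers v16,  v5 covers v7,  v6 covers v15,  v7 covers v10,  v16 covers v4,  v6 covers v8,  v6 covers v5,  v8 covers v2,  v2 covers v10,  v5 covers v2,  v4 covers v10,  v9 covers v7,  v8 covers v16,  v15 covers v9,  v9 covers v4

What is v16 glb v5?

Common lower bounds of {v16, v5}: v10.
The greatest among these is v10.

v10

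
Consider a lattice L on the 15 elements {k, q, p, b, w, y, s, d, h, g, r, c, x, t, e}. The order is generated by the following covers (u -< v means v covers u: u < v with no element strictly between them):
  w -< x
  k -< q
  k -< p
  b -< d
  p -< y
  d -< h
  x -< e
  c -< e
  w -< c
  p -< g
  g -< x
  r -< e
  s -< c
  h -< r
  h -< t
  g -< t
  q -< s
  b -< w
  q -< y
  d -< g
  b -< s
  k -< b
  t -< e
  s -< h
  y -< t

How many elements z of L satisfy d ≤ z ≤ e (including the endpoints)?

7

The interval [d, e] = {d, e, g, h, r, t, x}, which has 7 elements.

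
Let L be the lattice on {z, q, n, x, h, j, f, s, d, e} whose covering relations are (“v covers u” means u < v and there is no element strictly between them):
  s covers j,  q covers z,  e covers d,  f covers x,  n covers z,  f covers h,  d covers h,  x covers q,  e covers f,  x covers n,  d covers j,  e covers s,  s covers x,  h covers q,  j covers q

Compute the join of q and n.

x

Common upper bounds of {q, n}: e, f, s, x.
The least among these is x.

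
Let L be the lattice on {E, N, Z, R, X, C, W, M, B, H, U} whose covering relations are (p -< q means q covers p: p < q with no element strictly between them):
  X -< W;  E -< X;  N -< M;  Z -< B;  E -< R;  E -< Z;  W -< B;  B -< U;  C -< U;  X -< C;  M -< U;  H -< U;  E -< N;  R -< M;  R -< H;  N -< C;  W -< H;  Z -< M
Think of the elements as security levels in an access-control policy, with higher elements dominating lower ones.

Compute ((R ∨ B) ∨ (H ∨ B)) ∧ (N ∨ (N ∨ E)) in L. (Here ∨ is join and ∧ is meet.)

R ∨ B = U
H ∨ B = U
U ∨ U = U
N ∨ E = N
N ∨ N = N
U ∧ N = N

N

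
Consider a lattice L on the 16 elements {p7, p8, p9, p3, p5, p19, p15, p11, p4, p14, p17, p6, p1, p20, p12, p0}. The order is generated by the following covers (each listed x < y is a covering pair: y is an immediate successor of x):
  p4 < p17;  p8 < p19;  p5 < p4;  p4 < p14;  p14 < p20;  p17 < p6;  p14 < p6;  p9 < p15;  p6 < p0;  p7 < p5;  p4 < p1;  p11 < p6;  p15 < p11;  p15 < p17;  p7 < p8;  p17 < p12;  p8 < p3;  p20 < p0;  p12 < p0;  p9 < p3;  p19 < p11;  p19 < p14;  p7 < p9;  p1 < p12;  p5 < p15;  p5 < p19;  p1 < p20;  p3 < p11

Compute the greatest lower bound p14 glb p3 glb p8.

Common lower bounds of {p14, p3, p8}: p7, p8.
The greatest among these is p8.

p8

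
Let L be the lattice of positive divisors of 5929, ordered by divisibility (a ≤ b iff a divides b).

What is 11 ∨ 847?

In the divisibility order, the join is the least common multiple: lcm(11, 847) = 847.

847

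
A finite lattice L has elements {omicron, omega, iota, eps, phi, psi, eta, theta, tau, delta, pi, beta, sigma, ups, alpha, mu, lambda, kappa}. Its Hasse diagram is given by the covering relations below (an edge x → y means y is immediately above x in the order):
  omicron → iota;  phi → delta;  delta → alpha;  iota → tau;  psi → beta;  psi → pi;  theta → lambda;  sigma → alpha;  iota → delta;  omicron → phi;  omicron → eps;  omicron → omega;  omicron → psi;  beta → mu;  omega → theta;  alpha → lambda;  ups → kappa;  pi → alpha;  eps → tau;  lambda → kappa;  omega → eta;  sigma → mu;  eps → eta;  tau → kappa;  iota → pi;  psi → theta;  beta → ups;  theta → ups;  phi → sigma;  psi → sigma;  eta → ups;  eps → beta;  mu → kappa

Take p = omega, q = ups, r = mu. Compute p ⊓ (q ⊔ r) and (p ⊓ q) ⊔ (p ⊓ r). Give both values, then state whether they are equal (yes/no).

q ⊔ r = kappa, so p ⊓ (q ⊔ r) = omega ⊓ kappa = omega.
p ⊓ q = omega and p ⊓ r = omicron, so (p ⊓ q) ⊔ (p ⊓ r) = omega ⊔ omicron = omega.
Equal: yes.

omega; omega; yes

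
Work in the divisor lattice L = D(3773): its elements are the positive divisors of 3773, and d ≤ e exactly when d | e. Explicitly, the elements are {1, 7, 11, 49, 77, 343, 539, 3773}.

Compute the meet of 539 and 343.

In the divisibility order, the meet is the greatest common divisor: gcd(539, 343) = 49.

49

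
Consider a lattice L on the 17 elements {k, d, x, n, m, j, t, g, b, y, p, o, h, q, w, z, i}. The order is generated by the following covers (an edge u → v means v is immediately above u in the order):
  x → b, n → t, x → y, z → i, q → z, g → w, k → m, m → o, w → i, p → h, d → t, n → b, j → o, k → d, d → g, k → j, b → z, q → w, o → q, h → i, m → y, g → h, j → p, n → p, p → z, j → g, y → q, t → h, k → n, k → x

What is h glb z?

p

Common lower bounds of {h, z}: j, k, n, p.
The greatest among these is p.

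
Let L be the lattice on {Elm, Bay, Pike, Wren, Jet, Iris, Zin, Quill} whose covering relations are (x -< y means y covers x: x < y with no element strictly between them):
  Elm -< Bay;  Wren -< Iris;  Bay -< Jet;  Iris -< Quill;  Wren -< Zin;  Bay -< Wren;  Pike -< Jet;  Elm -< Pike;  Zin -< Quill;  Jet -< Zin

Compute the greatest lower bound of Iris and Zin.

Common lower bounds of {Iris, Zin}: Bay, Elm, Wren.
The greatest among these is Wren.

Wren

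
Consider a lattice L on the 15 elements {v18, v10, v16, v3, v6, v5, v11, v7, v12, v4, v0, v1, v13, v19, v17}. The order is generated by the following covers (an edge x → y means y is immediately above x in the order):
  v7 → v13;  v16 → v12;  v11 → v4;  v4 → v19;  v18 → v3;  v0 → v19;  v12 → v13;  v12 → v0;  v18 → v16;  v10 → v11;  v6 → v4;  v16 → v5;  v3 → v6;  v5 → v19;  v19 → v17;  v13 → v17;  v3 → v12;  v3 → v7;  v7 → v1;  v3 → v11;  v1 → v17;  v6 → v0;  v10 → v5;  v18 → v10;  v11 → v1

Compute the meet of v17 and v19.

v19

Common lower bounds of {v17, v19}: v0, v10, v11, v12, v16, v18, v19, v3, v4, v5, v6.
The greatest among these is v19.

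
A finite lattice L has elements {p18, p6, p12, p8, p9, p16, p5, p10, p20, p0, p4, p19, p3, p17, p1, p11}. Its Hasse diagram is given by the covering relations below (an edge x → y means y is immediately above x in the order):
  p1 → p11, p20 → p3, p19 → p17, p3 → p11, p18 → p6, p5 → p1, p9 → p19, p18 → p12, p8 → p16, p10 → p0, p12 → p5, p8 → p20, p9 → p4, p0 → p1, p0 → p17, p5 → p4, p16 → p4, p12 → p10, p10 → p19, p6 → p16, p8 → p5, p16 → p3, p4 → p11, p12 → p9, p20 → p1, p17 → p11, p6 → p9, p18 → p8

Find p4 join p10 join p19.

Common upper bounds of {p4, p10, p19}: p11.
The least among these is p11.

p11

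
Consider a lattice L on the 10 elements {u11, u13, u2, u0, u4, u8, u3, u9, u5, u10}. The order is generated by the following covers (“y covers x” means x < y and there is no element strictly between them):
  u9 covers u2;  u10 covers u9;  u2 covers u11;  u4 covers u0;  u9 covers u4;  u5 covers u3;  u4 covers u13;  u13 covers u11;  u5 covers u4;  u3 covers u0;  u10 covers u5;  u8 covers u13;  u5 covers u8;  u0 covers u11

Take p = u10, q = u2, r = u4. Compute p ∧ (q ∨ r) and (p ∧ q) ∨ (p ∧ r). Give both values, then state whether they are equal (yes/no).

q ∨ r = u9, so p ∧ (q ∨ r) = u10 ∧ u9 = u9.
p ∧ q = u2 and p ∧ r = u4, so (p ∧ q) ∨ (p ∧ r) = u2 ∨ u4 = u9.
Equal: yes.

u9; u9; yes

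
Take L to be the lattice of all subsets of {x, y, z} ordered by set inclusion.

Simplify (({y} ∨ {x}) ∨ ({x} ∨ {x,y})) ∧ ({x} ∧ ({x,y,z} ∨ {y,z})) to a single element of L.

{y} ∨ {x} = {x,y}
{x} ∨ {x,y} = {x,y}
{x,y} ∨ {x,y} = {x,y}
{x,y,z} ∨ {y,z} = {x,y,z}
{x} ∧ {x,y,z} = {x}
{x,y} ∧ {x} = {x}

{x}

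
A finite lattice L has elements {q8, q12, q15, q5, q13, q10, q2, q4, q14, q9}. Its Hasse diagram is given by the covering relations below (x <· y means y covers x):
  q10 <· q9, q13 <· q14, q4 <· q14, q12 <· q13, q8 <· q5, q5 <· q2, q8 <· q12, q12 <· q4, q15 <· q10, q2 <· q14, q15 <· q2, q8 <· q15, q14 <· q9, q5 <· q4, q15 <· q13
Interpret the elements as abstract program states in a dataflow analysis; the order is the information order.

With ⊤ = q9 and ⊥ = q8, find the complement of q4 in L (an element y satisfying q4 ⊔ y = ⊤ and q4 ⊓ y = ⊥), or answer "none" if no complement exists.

q10

Need y with q4 ∨ y = q9 and q4 ∧ y = q8.
Checking each element gives: q10.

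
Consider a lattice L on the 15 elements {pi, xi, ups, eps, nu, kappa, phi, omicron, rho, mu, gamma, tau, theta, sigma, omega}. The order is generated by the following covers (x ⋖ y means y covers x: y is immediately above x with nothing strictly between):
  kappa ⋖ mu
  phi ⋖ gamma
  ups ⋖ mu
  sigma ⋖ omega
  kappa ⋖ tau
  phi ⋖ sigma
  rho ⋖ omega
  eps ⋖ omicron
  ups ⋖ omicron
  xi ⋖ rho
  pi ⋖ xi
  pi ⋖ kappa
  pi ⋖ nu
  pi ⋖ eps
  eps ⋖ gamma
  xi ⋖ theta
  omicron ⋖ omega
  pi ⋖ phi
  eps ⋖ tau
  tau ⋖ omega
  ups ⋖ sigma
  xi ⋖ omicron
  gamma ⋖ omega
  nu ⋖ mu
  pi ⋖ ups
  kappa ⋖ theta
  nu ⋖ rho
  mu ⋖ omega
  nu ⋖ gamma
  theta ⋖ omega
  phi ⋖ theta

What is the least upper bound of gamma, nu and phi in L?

gamma

Common upper bounds of {gamma, nu, phi}: gamma, omega.
The least among these is gamma.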